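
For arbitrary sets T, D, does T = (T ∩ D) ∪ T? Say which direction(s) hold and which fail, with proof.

Reverse inclusion. Let x ∈ (T ∩ D) ∪ T. Then either x ∈ T and x ∉ D; or x ∈ T ∩ D. In each case x ∈ T, so (T ∩ D) ∪ T ⊆ T.

Forward inclusion. Let x ∈ T. Then either x ∈ T and x ∉ D; or x ∈ T ∩ D. In each case x ∈ (T ∩ D) ∪ T, so T ⊆ (T ∩ D) ∪ T.

Both inclusions hold; the sets are equal.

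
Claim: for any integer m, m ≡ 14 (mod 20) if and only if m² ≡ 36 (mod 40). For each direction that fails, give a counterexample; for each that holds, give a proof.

(⇒) holds; (⇐) fails.

(⇒) Suppose m ≡ 14 (mod 20). Working modulo 40, m ∈ {14, 34}; for each such r, r² ≡ 36 (mod 40).

(⇐) This fails: take m = 6. Then 6² = 36 ≡ 36 (mod 40), yet 6 ≡ 6 (mod 20), not 14.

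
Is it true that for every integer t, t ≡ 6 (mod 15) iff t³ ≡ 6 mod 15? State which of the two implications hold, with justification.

Converse. Suppose t³ ≡ 6 (mod 15). The only residue r in {0, …, 14} with r³ ≡ 6 (mod 15) is r = 6, so t ≡ 6 (mod 15).

Forward direction. Suppose t ≡ 6 (mod 15). Write t = 15j + 6. Then (15j + 6)³ = 3375j³ + 4050j² + 1620j + 216 = 15(225j³ + 270j² + 108j + 14) + 6, so t³ ≡ 6 (mod 15).

Both directions hold; the statement is true.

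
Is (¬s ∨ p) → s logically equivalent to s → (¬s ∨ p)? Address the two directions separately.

Neither direction holds.

[⇒] This fails. Under s = T, p = F, the left side is true but the right side is false.

[⇐] This fails. Under s = F, p = F, the left side is false but the right side is true.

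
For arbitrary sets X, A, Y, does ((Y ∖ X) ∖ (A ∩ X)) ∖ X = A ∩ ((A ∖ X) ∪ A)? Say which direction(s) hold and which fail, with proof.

(⊆) This inclusion fails. Take X = ∅, A = ∅, Y = {1}; then 1 ∈ ((Y ∖ X) ∖ (A ∩ X)) ∖ X but 1 ∉ A ∩ ((A ∖ X) ∪ A).

(⊇) This inclusion fails. Take X = ∅, A = {1}, Y = ∅; then 1 ∈ A ∩ ((A ∖ X) ∪ A) but 1 ∉ ((Y ∖ X) ∖ (A ∩ X)) ∖ X.

Both inclusions fail.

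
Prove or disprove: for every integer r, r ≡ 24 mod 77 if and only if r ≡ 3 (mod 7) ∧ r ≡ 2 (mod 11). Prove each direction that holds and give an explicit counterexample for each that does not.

(→) Suppose r ≡ 24 (mod 77); write r = 77j + 24. Since 7 ∣ 77, reducing mod 7 gives r ≡ 24 ≡ 3 (mod 7); since 11 ∣ 77, reducing mod 11 gives r ≡ 24 ≡ 2 (mod 11).

(←) Conversely, if r ≡ 3 (mod 7) and r ≡ 2 (mod 11), then by the Chinese remainder theorem r ≡ 24 (mod 77). This is exactly r ≡ 24 (mod 77).

The biconditional holds.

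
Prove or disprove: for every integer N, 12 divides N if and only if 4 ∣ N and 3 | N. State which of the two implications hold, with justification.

(⟹) If 12 ∣ N, write N = 12q. Since 12 = 3·4, N = 4·(3q), so 4 ∣ N; and since 12 = 4·3, N = 3·(4q), so 3 ∣ N.

(⟸) Suppose 4 ∣ N and 3 ∣ N. Any common multiple of 4 and 3 is a multiple of their lcm; here gcd(4, 3) = 1, so lcm(4, 3) = 4·3 = 12, so 12 ∣ N.

Both directions hold.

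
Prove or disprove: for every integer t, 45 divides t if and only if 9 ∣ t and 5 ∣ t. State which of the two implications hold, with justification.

Equivalent; both directions hold.

(←) Suppose 9 ∣ t and 5 ∣ t. Any common multiple of 9 and 5 is a multiple of their lcm; here gcd(9, 5) = 1, so lcm(9, 5) = 9·5 = 45, so 45 ∣ t.

(→) If 45 ∣ t, write t = 45q. Since 45 = 5·9, t = 9·(5q), so 9 ∣ t; and since 45 = 9·5, t = 5·(9q), so 5 ∣ t.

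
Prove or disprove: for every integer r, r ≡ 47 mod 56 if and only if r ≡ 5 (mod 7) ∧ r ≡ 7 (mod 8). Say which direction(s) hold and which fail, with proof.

The biconditional holds.

(←) If r ≡ 5 (mod 7) and r ≡ 7 (mod 8), then by the Chinese remainder theorem r ≡ 47 (mod 56). This is exactly r ≡ 47 (mod 56).

(→) Suppose r ≡ 47 (mod 56); write r = 56j + 47. Since 7 ∣ 56, reducing mod 7 gives r ≡ 47 ≡ 5 (mod 7); since 8 ∣ 56, reducing mod 8 gives r ≡ 47 ≡ 7 (mod 8).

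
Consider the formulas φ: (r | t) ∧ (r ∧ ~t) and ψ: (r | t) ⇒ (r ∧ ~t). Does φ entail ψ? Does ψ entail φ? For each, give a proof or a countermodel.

Forward direction. Assume the antecedent. If r is true, the antecedent forces (r = T, t = F), and (r | t) ⇒ (r ∧ ~t) holds there. If r is false, the antecedent cannot hold. Either way (r | t) ⇒ (r ∧ ~t) holds.

Converse. This fails. Under r = F, t = F, the left side is false but the right side is true.

Only the forward implication holds.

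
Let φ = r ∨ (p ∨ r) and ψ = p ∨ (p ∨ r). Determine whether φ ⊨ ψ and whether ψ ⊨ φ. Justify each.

Both directions hold; the statement is true.

[⇒] Assume the antecedent. If r is true, p ∨ (p ∨ r) reduces to true regardless of the other variables. If r is false, the antecedent forces (r = F, p = T), and p ∨ (p ∨ r) holds there. Either way p ∨ (p ∨ r) holds.

[⇐] Assume the antecedent. If r is true, r ∨ (p ∨ r) reduces to true regardless of the other variables. If r is false, the antecedent forces (r = F, p = T), and r ∨ (p ∨ r) holds there. Either way r ∨ (p ∨ r) holds.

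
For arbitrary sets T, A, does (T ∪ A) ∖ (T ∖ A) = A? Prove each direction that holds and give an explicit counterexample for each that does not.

The two sets are equal.

(⟹) Let x ∈ (T ∪ A) ∖ (T ∖ A). Then either x ∈ A and x ∉ T; or x ∈ T ∩ A. In each case x ∈ A, so (T ∪ A) ∖ (T ∖ A) ⊆ A.

(⟸) Let x ∈ A. Then either x ∈ A and x ∉ T; or x ∈ T ∩ A. In each case x ∈ (T ∪ A) ∖ (T ∖ A), so A ⊆ (T ∪ A) ∖ (T ∖ A).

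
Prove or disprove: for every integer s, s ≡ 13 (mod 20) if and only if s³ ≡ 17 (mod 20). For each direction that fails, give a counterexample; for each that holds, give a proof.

(→) Suppose s ≡ 13 (mod 20). Write s = 20j + 13. Then (20j + 13)³ = 8000j³ + 15600j² + 10140j + 2197 = 20(400j³ + 780j² + 507j + 109) + 17, so s³ ≡ 17 (mod 20).

(←) Conversely, suppose s³ ≡ 17 (mod 20). The only residue r in {0, …, 19} with r³ ≡ 17 (mod 20) is r = 13, so s ≡ 13 (mod 20).

Both directions hold; the statement is true.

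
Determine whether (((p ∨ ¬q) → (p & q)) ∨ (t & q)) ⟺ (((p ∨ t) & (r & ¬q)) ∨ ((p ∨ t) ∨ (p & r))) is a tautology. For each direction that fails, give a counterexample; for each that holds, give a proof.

[⇒] This fails. Under r = F, t = F, p = F, q = T, the left side is true but the right side is false.

[⇐] This fails. Under r = F, t = T, p = F, q = F, the left side is false but the right side is true.

Neither implication holds.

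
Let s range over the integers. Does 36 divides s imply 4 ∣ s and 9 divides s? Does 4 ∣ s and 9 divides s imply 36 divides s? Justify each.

(→) If 36 ∣ s, write s = 36q. Since 36 = 9·4, s = 4·(9q), so 4 ∣ s; and since 36 = 4·9, s = 9·(4q), so 9 ∣ s.

(←) Suppose 4 ∣ s and 9 ∣ s. Any common multiple of 4 and 9 is a multiple of their lcm; here gcd(4, 9) = 1, so lcm(4, 9) = 4·9 = 36, so 36 ∣ s.

Equivalent; both directions hold.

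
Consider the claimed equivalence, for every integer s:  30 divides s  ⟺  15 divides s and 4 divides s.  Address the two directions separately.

(⟹) This fails: take s = 30. Certainly 30 ∣ 30, but 4 ∤ 30.

(⟸) Suppose 15 ∣ s and 4 ∣ s. Any common multiple of 15 and 4 is a multiple of their lcm; here gcd(15, 4) = 1, so lcm(15, 4) = 15·4 = 60, so 60 ∣ s. Since 30 ∣ 60, it follows that 30 ∣ s.

Only the reverse direction holds.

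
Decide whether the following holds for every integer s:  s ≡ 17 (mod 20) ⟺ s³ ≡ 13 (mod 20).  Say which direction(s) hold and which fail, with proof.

Forward direction. Suppose s ≡ 17 (mod 20). Write s = 20j + 17. Then (20j + 17)³ = 8000j³ + 20400j² + 17340j + 4913 = 20(400j³ + 1020j² + 867j + 245) + 13, so s³ ≡ 13 (mod 20).

Converse. Suppose s³ ≡ 13 (mod 20). The only residue r in {0, …, 19} with r³ ≡ 13 (mod 20) is r = 17, so s ≡ 17 (mod 20).

Both directions hold.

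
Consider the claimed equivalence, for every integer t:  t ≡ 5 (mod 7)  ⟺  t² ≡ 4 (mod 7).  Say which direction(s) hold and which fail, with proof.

(⇒) holds; (⇐) fails.

(⇒) Suppose t ≡ 5 (mod 7). Write t = 7j + 5. Then (7j + 5)² = 49j² + 70j + 25 = 7(7j² + 10j + 3) + 4, so t² ≡ 4 (mod 7).

(⇐) This fails: take t = 2. Then 2² = 4 ≡ 4 (mod 7), yet 2 ≡ 2 (mod 7), not 5.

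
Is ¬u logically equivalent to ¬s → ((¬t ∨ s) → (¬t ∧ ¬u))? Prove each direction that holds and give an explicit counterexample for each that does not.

[⇒] Assume the antecedent. If t is true, ¬s → ((¬t ∨ s) → (¬t ∧ ¬u)) reduces to true regardless of the other variables. If t is false, the antecedent forces (t = F, u = F, s = F) or (t = F, u = F, s = T), and ¬s → ((¬t ∨ s) → (¬t ∧ ¬u)) holds there. Either way ¬s → ((¬t ∨ s) → (¬t ∧ ¬u)) holds.

[⇐] This fails. Under t = T, u = T, s = F, the left side is false but the right side is true.

Only the forward direction holds.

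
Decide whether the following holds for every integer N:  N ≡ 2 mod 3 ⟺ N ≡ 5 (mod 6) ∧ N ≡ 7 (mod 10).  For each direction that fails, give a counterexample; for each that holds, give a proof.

Not equivalent: only (⇐) holds.

Forward direction. This fails: N = 2 gives 2 ≡ 2 (mod 3) but 2 ≡ 2 (mod 6), so the conjunction on the right does not hold.

Converse. If N ≡ 5 (mod 6) and N ≡ 7 (mod 10), then by the Chinese remainder theorem N ≡ 17 (mod 30). Since 17 ≡ 2 (mod 3) and 3 ∣ 30, we get N ≡ 2 (mod 3).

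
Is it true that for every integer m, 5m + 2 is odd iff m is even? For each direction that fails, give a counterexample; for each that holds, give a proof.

Both directions fail.

(→) This fails: m = 7 gives 5m + 2 = 37, which is odd, but 7 is odd, not even.

(←) This also fails: m = 4 is even, but 5m + 2 = 22 is even, not odd.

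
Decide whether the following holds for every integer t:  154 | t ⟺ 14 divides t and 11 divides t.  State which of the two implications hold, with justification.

(⟹) If 154 ∣ t, write t = 154q. Since 154 = 11·14, t = 14·(11q), so 14 ∣ t; and since 154 = 14·11, t = 11·(14q), so 11 ∣ t.

(⟸) Suppose 14 ∣ t and 11 ∣ t. Any common multiple of 14 and 11 is a multiple of their lcm; here gcd(14, 11) = 1, so lcm(14, 11) = 14·11 = 154, so 154 ∣ t.

Equivalent; both directions hold.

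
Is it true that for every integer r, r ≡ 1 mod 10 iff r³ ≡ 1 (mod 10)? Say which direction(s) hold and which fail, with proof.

Both implications hold.

(←) Suppose r³ ≡ 1 (mod 10). The only residue r in {0, …, 9} with r³ ≡ 1 (mod 10) is r = 1, so r ≡ 1 (mod 10).

(→) Suppose r ≡ 1 mod 10. Write r = 10j + 1. Then (10j + 1)³ = 1000j³ + 300j² + 30j + 1 = 10(100j³ + 30j² + 3j) + 1, so r³ ≡ 1 (mod 10).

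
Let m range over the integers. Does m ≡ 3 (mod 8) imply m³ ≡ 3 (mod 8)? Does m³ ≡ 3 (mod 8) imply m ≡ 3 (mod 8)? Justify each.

Equivalent; both directions hold.

(⇒) Suppose m ≡ 3 (mod 8). Write m = 8j + 3. Then (8j + 3)³ = 512j³ + 576j² + 216j + 27 = 8(64j³ + 72j² + 27j + 3) + 3, so m³ ≡ 3 (mod 8).

(⇐) Conversely, suppose m³ ≡ 3 (mod 8). The only residue r in {0, …, 7} with r³ ≡ 3 (mod 8) is r = 3, so m ≡ 3 (mod 8).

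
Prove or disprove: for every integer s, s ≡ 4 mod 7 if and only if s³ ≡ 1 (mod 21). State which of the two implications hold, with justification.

Neither direction holds.

(⟹) This fails: take s = 11. Then 11 ≡ 4 (mod 7), but 11³ = 1331 ≡ 8 (mod 21), not 1.

(⟸) This fails: take s = 1. Then 1³ = 1 ≡ 1 (mod 21), yet 1 ≡ 1 (mod 7), not 4.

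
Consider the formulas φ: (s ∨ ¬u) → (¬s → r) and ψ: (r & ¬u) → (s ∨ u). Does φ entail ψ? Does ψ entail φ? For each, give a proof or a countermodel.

(⇒) fails and (⇐) fails.

(→) This fails. Under r = T, s = F, u = F, the left side is true but the right side is false.

(←) This fails. Under r = F, s = F, u = F, the left side is false but the right side is true.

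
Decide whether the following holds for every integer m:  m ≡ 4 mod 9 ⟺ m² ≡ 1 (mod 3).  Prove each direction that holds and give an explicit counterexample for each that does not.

(⇒) Suppose m ≡ 4 (mod 9). Then m² ≡ 4² = 16 (mod 9), and since 3 ∣ 9, also m² ≡ 1 (mod 3).

(⇐) This fails: take m = 1. Then 1² = 1 ≡ 1 (mod 3), yet 1 ≡ 1 (mod 9), not 4.

Only the forward direction holds.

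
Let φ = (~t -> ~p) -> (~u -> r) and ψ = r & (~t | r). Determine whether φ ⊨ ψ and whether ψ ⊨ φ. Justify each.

(⟸) Assume the antecedent. If r is true, (~t -> ~p) -> (~u -> r) reduces to true regardless of the other variables. If r is false, the antecedent cannot hold. Either way (~t -> ~p) -> (~u -> r) holds.

(⟹) This fails. Under t = F, u = T, r = F, p = F, the left side is true but the right side is false.

Only the reverse direction holds.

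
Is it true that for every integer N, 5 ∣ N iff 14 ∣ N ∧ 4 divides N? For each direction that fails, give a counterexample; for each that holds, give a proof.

(→) This fails: take N = 5. Certainly 5 ∣ 5, but 14 ∤ 5.

(←) This fails: take N = 28. Both 14 ∣ 28 and 4 ∣ 28, yet 28 is not a multiple of 5 (since 28 = 5·5 + 3), so 5 ∤ 28.

Neither implication holds.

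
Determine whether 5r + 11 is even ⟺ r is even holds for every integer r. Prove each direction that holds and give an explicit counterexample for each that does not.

(⇒) fails and (⇐) fails.

(⟹) This fails: r = 5 gives 5r + 11 = 36, which is even, but 5 is odd, not even.

(⟸) This also fails: r = 4 is even, but 5r + 11 = 31 is odd, not even.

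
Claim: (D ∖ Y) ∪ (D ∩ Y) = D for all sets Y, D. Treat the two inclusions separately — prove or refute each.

Forward inclusion. Let x ∈ (D ∖ Y) ∪ (D ∩ Y). Then either x ∈ D and x ∉ Y; or x ∈ Y ∩ D. In each case x ∈ D, so (D ∖ Y) ∪ (D ∩ Y) ⊆ D.

Reverse inclusion. Let x ∈ D. Then either x ∈ D and x ∉ Y; or x ∈ Y ∩ D. In each case x ∈ (D ∖ Y) ∪ (D ∩ Y), so D ⊆ (D ∖ Y) ∪ (D ∩ Y).

Both inclusions hold; the sets are equal.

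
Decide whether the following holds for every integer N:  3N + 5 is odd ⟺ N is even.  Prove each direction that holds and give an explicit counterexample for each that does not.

Both directions hold; the statement is true.

(→) Suppose 3N + 5 is odd. Since 3 is odd, 3N and N have the same parity, so 3N + 5 ≡ N + 5 (mod 2). As 5 is odd, 3N + 5 is odd exactly when N is even. Thus N is even.

(←) Conversely, suppose N is even; write N = 2j. Then 3N + 5 = 3·(2j) + 5 = 2·3j + 5, which is odd.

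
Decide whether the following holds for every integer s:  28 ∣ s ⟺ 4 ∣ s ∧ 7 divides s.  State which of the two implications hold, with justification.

Forward direction. If 28 ∣ s, write s = 28q. Since 28 = 7·4, s = 4·(7q), so 4 ∣ s; and since 28 = 4·7, s = 7·(4q), so 7 ∣ s.

Converse. Suppose 4 ∣ s and 7 ∣ s. Any common multiple of 4 and 7 is a multiple of their lcm; here gcd(4, 7) = 1, so lcm(4, 7) = 4·7 = 28, so 28 ∣ s.

Equivalent; both directions hold.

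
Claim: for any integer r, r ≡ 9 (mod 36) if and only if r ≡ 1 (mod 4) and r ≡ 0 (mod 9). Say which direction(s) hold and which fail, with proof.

Equivalent; both directions hold.

[⇒] Suppose r ≡ 9 (mod 36); write r = 36j + 9. Since 4 ∣ 36, reducing mod 4 gives r ≡ 9 ≡ 1 (mod 4); since 9 ∣ 36, reducing mod 9 gives r ≡ 9 ≡ 0 (mod 9).

[⇐] Conversely, if r ≡ 1 (mod 4) and r ≡ 0 (mod 9), then by the Chinese remainder theorem r ≡ 9 (mod 36). This is exactly r ≡ 9 (mod 36).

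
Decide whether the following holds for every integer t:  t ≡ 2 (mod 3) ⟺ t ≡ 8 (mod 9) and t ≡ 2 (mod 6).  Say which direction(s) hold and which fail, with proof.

Only the reverse direction holds.

Forward direction. This fails: t = 2 gives 2 ≡ 2 (mod 3) but 2 ≡ 2 (mod 9), so the conjunction on the right does not hold.

Converse. If t ≡ 8 (mod 9) and t ≡ 2 (mod 6), then by the Chinese remainder theorem t ≡ 8 (mod 18). Since 8 ≡ 2 (mod 3) and 3 ∣ 18, we get t ≡ 2 (mod 3).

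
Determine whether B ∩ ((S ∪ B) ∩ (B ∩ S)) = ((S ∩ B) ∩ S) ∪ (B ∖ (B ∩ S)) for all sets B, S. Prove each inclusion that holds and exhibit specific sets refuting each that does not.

(⊆) holds; (⊇) fails.

(⟹) Let x ∈ B ∩ ((S ∪ B) ∩ (B ∩ S)). Then x ∈ B ∩ S, from which x ∈ ((S ∩ B) ∩ S) ∪ (B ∖ (B ∩ S)).

(⟸) This inclusion fails. Take B = {1}, S = ∅; then 1 ∈ ((S ∩ B) ∩ S) ∪ (B ∖ (B ∩ S)) but 1 ∉ B ∩ ((S ∪ B) ∩ (B ∩ S)).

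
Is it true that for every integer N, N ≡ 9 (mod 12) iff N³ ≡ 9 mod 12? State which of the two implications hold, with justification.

Both directions hold.

(⇐) For the converse, argue contrapositively. If N ≢ 9 (mod 12), then N is congruent to one of 0, 1, 2, 3, 4, 5, 6, 7, 8, 10, 11 modulo 12, and these give N³ ≡ 0, 1, 8, 3, 4, 5, 0, 7, 8, 4, 11 respectively — never 9.

(⇒) Suppose N ≡ 9 (mod 12). Write N = 12j + 9. Then (12j + 9)³ = 1728j³ + 3888j² + 2916j + 729 = 12(144j³ + 324j² + 243j + 60) + 9, so N³ ≡ 9 (mod 12).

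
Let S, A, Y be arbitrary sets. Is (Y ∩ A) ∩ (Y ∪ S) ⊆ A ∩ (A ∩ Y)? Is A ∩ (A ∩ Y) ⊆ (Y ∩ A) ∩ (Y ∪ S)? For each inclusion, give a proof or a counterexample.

(⟸) Let x ∈ A ∩ (A ∩ Y). Then either x ∈ A ∩ Y and x ∉ S; or x ∈ S ∩ A ∩ Y. In each case x ∈ (Y ∩ A) ∩ (Y ∪ S), so A ∩ (A ∩ Y) ⊆ (Y ∩ A) ∩ (Y ∪ S).

(⟹) Let x ∈ (Y ∩ A) ∩ (Y ∪ S). Then either x ∈ A ∩ Y and x ∉ S; or x ∈ S ∩ A ∩ Y. In each case x ∈ A ∩ (A ∩ Y), so (Y ∩ A) ∩ (Y ∪ S) ⊆ A ∩ (A ∩ Y).

Both inclusions hold.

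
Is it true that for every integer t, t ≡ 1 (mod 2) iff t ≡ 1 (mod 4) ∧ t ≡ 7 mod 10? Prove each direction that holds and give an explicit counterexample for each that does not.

Only the converse holds.

[⇐] If t ≡ 1 (mod 4) and t ≡ 7 (mod 10), then by the Chinese remainder theorem t ≡ 17 (mod 20). Since 17 ≡ 1 (mod 2) and 2 ∣ 20, we get t ≡ 1 (mod 2).

[⇒] This fails: t = 1 gives 1 ≡ 1 (mod 2) but 1 ≡ 1 (mod 10), so the conjunction on the right does not hold.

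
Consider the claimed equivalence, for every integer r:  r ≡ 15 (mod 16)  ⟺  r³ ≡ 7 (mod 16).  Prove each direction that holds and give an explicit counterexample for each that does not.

(⟹) This fails: take r = 15. Then 15 ≡ 15 (mod 16), but 15³ = 3375 ≡ 15 (mod 16), not 7.

(⟸) This fails: take r = 7. Then 7³ = 343 ≡ 7 (mod 16), yet 7 ≡ 7 (mod 16), not 15.

Neither implication holds.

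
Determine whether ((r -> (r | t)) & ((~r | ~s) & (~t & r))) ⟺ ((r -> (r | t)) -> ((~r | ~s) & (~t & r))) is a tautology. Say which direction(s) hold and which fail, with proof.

Both directions hold; the statement is true.

[⇒] Assume the antecedent. If r is true, the antecedent forces (r = T, t = F, s = F), and the consequent holds there. If r is false, the antecedent cannot hold. Either way the consequent holds.

[⇐] Assume the antecedent. If r is true, the antecedent forces (r = T, t = F, s = F), and the consequent holds there. If r is false, the antecedent cannot hold. Either way the consequent holds.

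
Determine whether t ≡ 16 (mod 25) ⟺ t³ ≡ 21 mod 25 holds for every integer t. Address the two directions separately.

Both implications hold.

(⇒) Suppose t ≡ 16 (mod 25). Write t = 25j + 16. Then (25j + 16)³ = 15625j³ + 30000j² + 19200j + 4096 = 25(625j³ + 1200j² + 768j + 163) + 21, so t³ ≡ 21 (mod 25).

(⇐) Conversely, suppose t³ ≡ 21 (mod 25). The only residue r in {0, …, 24} with r³ ≡ 21 (mod 25) is r = 16, so t ≡ 16 (mod 25).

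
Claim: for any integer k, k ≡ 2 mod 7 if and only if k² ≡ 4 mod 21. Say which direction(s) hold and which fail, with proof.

(⟹) This fails: take k = 9. Then 9 ≡ 2 (mod 7), but 9² = 81 ≡ 18 (mod 21), not 4.

(⟸) This fails: take k = 5. Then 5² = 25 ≡ 4 (mod 21), yet 5 ≡ 5 (mod 7), not 2.

Both directions fail.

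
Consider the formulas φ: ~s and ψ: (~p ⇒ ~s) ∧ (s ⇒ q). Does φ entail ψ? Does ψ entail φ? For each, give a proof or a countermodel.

The forward direction holds; the converse fails.

(⟸) This fails. Under q = T, s = T, p = T, the left side is false but the right side is true.

(⟹) Assume the antecedent. If q is true, the antecedent forces (q = T, s = F, p = F) or (q = T, s = F, p = T), and (~p ⇒ ~s) ∧ (s ⇒ q) holds there. If q is false, the antecedent forces (q = F, s = F, p = F) or (q = F, s = F, p = T), and (~p ⇒ ~s) ∧ (s ⇒ q) holds there. Either way (~p ⇒ ~s) ∧ (s ⇒ q) holds.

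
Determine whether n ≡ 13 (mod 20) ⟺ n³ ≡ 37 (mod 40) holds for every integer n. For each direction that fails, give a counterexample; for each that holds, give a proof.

[⇐] The residues r modulo 40 with r³ ≡ 37 (mod 40) are exactly {13}, and each is ≡ 13 (mod 20).

[⇒] This fails: take n = 33. Then 33 ≡ 13 (mod 20), but 33³ = 35937 ≡ 17 (mod 40), not 37.

The forward direction fails; the converse holds.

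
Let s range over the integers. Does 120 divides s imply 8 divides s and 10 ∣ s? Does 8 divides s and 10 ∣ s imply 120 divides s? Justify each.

(⇒) If 120 ∣ s, write s = 120q. Since 120 = 15·8, s = 8·(15q), so 8 ∣ s; and since 120 = 12·10, s = 10·(12q), so 10 ∣ s.

(⇐) This fails: take s = 40. Both 8 ∣ 40 and 10 ∣ 40, yet 40 is not a multiple of 120 (since 40 = 0·120 + 40), so 120 ∤ 40.

Not equivalent: only (⇒) holds.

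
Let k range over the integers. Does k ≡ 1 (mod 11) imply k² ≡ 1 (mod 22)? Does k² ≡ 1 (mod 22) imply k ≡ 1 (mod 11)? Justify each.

(⇒) fails and (⇐) fails.

(⟹) This fails: take k = 12. Then 12 ≡ 1 (mod 11), but 12² = 144 ≡ 12 (mod 22), not 1.

(⟸) This fails: take k = 21. Then 21² = 441 ≡ 1 (mod 22), yet 21 ≡ 10 (mod 11), not 1.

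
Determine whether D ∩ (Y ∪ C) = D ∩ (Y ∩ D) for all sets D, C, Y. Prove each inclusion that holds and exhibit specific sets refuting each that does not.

(⟸) Let x ∈ D ∩ (Y ∩ D). Then either x ∈ D ∩ Y and x ∉ C; or x ∈ D ∩ C ∩ Y. In each case x ∈ D ∩ (Y ∪ C), so D ∩ (Y ∩ D) ⊆ D ∩ (Y ∪ C).

(⟹) This inclusion fails. Take D = {1}, C = {1}, Y = ∅; then 1 ∈ D ∩ (Y ∪ C) but 1 ∉ D ∩ (Y ∩ D).

The sets are not equal: only the reverse inclusion holds.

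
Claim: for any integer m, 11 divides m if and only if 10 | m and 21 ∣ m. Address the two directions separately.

(⇒) This fails: take m = 11. Certainly 11 ∣ 11, but 10 ∤ 11.

(⇐) This fails: take m = 210. Both 10 ∣ 210 and 21 ∣ 210, yet 210 is not a multiple of 11 (since 210 = 19·11 + 1), so 11 ∤ 210.

Both directions fail.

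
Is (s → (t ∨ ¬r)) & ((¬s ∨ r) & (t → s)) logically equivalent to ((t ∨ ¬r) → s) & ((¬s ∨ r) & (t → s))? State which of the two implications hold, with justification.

(⇒) fails and (⇐) fails.

(→) This fails. Under s = F, r = F, t = F, the left side is true but the right side is false.

(←) This fails. Under s = T, r = T, t = F, the left side is false but the right side is true.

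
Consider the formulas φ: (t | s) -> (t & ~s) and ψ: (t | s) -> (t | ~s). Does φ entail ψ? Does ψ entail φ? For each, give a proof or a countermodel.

Only the forward implication holds.

(⟹) Assume the antecedent. If s is true, the antecedent cannot hold. If s is false, (t | s) -> (t | ~s) reduces to true regardless of the other variables. Either way (t | s) -> (t | ~s) holds.

(⟸) This fails. Under s = T, t = T, the left side is false but the right side is true.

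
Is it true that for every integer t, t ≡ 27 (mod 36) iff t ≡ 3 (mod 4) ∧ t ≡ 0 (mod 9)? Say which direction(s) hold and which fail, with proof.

Both implications hold.

(⟹) Suppose t ≡ 27 (mod 36); write t = 36j + 27. Since 4 ∣ 36, reducing mod 4 gives t ≡ 27 ≡ 3 (mod 4); since 9 ∣ 36, reducing mod 9 gives t ≡ 27 ≡ 0 (mod 9).

(⟸) Conversely, if t ≡ 3 (mod 4) and t ≡ 0 (mod 9), then by the Chinese remainder theorem t ≡ 27 (mod 36). This is exactly t ≡ 27 (mod 36).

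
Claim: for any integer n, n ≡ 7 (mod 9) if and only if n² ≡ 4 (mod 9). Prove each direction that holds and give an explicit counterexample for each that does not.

Only the forward direction holds.

(→) Suppose n ≡ 7 (mod 9). Write n = 9j + 7. Then (9j + 7)² = 81j² + 126j + 49 = 9(9j² + 14j + 5) + 4, so n² ≡ 4 (mod 9).

(←) This fails: take n = 2. Then 2² = 4 ≡ 4 (mod 9), yet 2 ≡ 2 (mod 9), not 7.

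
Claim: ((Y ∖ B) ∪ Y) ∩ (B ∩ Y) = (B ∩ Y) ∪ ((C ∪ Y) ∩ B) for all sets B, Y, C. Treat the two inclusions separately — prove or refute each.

Forward inclusion. Let x ∈ ((Y ∖ B) ∪ Y) ∩ (B ∩ Y). Then either x ∈ B ∩ Y and x ∉ C; or x ∈ B ∩ Y ∩ C. In each case x ∈ (B ∩ Y) ∪ ((C ∪ Y) ∩ B), so ((Y ∖ B) ∪ Y) ∩ (B ∩ Y) ⊆ (B ∩ Y) ∪ ((C ∪ Y) ∩ B).

Reverse inclusion. This inclusion fails. Take B = {1}, Y = ∅, C = {1}; then 1 ∈ (B ∩ Y) ∪ ((C ∪ Y) ∩ B) but 1 ∉ ((Y ∖ B) ∪ Y) ∩ (B ∩ Y).

(⊆) holds; (⊇) fails.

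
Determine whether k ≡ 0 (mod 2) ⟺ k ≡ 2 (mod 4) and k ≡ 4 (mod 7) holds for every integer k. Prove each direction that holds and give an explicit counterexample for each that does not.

[⇒] This fails: k = 0 gives 0 ≡ 0 (mod 2) but 0 ≡ 0 (mod 4), so the conjunction on the right does not hold.

[⇐] Conversely, if k ≡ 2 (mod 4) and k ≡ 4 (mod 7), then by the Chinese remainder theorem k ≡ 18 (mod 28). Since 18 ≡ 0 (mod 2) and 2 ∣ 28, we get k ≡ 0 (mod 2).

Only the converse holds.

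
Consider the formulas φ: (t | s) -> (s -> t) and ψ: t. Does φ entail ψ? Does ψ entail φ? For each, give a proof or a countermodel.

Only the converse holds.

(⟹) This fails. Under t = F, s = F, the left side is true but the right side is false.

(⟸) Assume the antecedent. If t is true, (t | s) -> (s -> t) reduces to true regardless of the other variables. If t is false, the antecedent cannot hold. Either way (t | s) -> (s -> t) holds.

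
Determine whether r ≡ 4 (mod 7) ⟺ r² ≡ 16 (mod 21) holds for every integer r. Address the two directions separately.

(⟹) This fails: take r = 18. Then 18 ≡ 4 (mod 7), but 18² = 324 ≡ 9 (mod 21), not 16.

(⟸) This fails: take r = 10. Then 10² = 100 ≡ 16 (mod 21), yet 10 ≡ 3 (mod 7), not 4.

Both directions fail.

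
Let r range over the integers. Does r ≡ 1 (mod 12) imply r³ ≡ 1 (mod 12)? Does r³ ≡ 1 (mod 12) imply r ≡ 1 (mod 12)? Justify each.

Both directions hold; the statement is true.

(⇒) Suppose r ≡ 1 (mod 12). Write r = 12j + 1. Then (12j + 1)³ = 1728j³ + 432j² + 36j + 1 = 12(144j³ + 36j² + 3j) + 1, so r³ ≡ 1 (mod 12).

(⇐) For the converse, argue contrapositively. If r ≢ 1 (mod 12), then r is congruent to one of 0, 2, 3, 4, 5, 6, 7, 8, 9, 10, 11 modulo 12, and these give r³ ≡ 0, 8, 3, 4, 5, 0, 7, 8, 9, 4, 11 respectively — never 1.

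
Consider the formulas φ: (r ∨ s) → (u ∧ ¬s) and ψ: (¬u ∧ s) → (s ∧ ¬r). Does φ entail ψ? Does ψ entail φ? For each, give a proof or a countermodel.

The forward direction holds; the converse fails.

(→) Assume the antecedent. If u is true, (¬u ∧ s) → (s ∧ ¬r) reduces to true regardless of the other variables. If u is false, the antecedent forces (u = F, s = F, r = F), and (¬u ∧ s) → (s ∧ ¬r) holds there. Either way (¬u ∧ s) → (s ∧ ¬r) holds.

(←) This fails. Under u = F, s = T, r = F, the left side is false but the right side is true.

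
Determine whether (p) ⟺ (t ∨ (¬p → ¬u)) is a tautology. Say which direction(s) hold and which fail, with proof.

(⟸) This fails. Under u = F, t = F, p = F, the left side is false but the right side is true.

(⟹) Assume the antecedent. If u is true, the antecedent forces (u = T, t = F, p = T) or (u = T, t = T, p = T), and t ∨ (¬p → ¬u) holds there. If u is false, t ∨ (¬p → ¬u) reduces to true regardless of the other variables. Either way t ∨ (¬p → ¬u) holds.

Not equivalent: only (⇒) holds.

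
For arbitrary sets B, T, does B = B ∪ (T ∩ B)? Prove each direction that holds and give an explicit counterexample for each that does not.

Forward inclusion. Let x ∈ B. Then either x ∈ B and x ∉ T; or x ∈ B ∩ T. In each case x ∈ B ∪ (T ∩ B), so B ⊆ B ∪ (T ∩ B).

Reverse inclusion. Let x ∈ B ∪ (T ∩ B). Then either x ∈ B and x ∉ T; or x ∈ B ∩ T. In each case x ∈ B, so B ∪ (T ∩ B) ⊆ B.

The two sets are equal.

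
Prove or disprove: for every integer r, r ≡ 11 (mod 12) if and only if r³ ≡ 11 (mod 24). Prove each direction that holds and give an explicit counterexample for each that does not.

Only the reverse direction holds.

Forward direction. This fails: take r = 23. Then 23 ≡ 11 (mod 12), but 23³ = 12167 ≡ 23 (mod 24), not 11.

Converse. The residues r modulo 24 with r³ ≡ 11 (mod 24) are exactly {11}, and each is ≡ 11 (mod 12).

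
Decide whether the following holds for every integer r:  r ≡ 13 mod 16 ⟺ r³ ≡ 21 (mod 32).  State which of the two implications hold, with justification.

Not equivalent: only (⇐) holds.

(⇒) This fails: take r = 29. Then 29 ≡ 13 (mod 16), but 29³ = 24389 ≡ 5 (mod 32), not 21.

(⇐) Conversely, the residues r modulo 32 with r³ ≡ 21 (mod 32) are exactly {13}, and each is ≡ 13 (mod 16).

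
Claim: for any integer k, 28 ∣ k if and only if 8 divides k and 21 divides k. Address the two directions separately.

(→) This fails: take k = 28. Certainly 28 ∣ 28, but 8 ∤ 28.

(←) Suppose 8 ∣ k and 21 ∣ k. Any common multiple of 8 and 21 is a multiple of their lcm; here gcd(8, 21) = 1, so lcm(8, 21) = 8·21 = 168, so 168 ∣ k. Since 28 ∣ 168, it follows that 28 ∣ k.

Only the reverse direction holds.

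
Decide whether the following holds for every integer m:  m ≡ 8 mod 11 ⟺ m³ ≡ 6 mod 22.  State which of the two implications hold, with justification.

(⇒) This fails: take m = 19. Then 19 ≡ 8 (mod 11), but 19³ = 6859 ≡ 17 (mod 22), not 6.

(⇐) Conversely, the residues r modulo 22 with r³ ≡ 6 (mod 22) are exactly {8}, and each is ≡ 8 (mod 11).

Only the reverse direction holds.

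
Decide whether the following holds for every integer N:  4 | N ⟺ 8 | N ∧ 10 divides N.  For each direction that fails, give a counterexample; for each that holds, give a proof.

(⇐) Suppose 8 ∣ N and 10 ∣ N. Any common multiple of 8 and 10 is a multiple of their lcm; here lcm(8, 10) = 8·10/gcd(8, 10) = 80/2 = 40, so 40 ∣ N. Since 4 ∣ 40, it follows that 4 ∣ N.

(⇒) This fails: take N = 4. Certainly 4 ∣ 4, but 8 ∤ 4.

Not equivalent: only (⇐) holds.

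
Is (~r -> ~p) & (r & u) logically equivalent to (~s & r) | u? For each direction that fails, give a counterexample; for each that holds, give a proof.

Only the forward direction holds.

(→) Assume the antecedent. If u is true, (~s & r) | u reduces to true regardless of the other variables. If u is false, the antecedent cannot hold. Either way (~s & r) | u holds.

(←) This fails. Under u = T, s = F, r = F, p = F, the left side is false but the right side is true.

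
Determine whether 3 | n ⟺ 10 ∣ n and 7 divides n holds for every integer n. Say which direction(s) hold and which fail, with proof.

Neither implication holds.

Forward direction. This fails: take n = 3. Certainly 3 ∣ 3, but 10 ∤ 3.

Converse. This fails: take n = 70. Both 10 ∣ 70 and 7 ∣ 70, yet 70 is not a multiple of 3 (since 70 = 23·3 + 1), so 3 ∤ 70.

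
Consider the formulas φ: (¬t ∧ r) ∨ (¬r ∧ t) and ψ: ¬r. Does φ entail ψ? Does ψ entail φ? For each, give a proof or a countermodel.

(⇒) fails and (⇐) fails.

(⟹) This fails. Under t = F, r = T, the left side is true but the right side is false.

(⟸) This fails. Under t = F, r = F, the left side is false but the right side is true.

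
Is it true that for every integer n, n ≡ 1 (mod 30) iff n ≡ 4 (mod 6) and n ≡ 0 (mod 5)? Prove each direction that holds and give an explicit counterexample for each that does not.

Both directions fail.

Forward direction. This fails: n = 1 gives 1 ≡ 1 (mod 30) but 1 ≡ 1 (mod 6), so the conjunction on the right does not hold.

Converse. This fails: n = 10 satisfies both congruences on the right (10 ≡ 4 mod 6 and 10 ≡ 0 mod 5) yet 10 ≡ 10 (mod 30), not 1.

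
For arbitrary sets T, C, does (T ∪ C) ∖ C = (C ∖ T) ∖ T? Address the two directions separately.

(⊆) This inclusion fails. Take T = {1}, C = ∅; then 1 ∈ (T ∪ C) ∖ C but 1 ∉ (C ∖ T) ∖ T.

(⊇) This inclusion fails. Take T = ∅, C = {1}; then 1 ∈ (C ∖ T) ∖ T but 1 ∉ (T ∪ C) ∖ C.

Neither inclusion holds.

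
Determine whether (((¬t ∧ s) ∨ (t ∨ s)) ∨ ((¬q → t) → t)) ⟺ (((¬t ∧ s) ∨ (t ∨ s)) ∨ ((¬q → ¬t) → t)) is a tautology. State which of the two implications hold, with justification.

(⇒) This fails. Under q = F, s = F, t = F, the left side is true but the right side is false.

(⇐) Assume the antecedent. If s is true, the consequent reduces to true regardless of the other variables. If s is false, the antecedent forces (q = F, s = F, t = T) or (q = T, s = F, t = T), and the consequent holds there. Either way the consequent holds.

Only the reverse direction holds.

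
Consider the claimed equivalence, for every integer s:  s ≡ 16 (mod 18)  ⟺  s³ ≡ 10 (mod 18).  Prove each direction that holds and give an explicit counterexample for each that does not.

Only the forward implication holds.

(→) Suppose s ≡ 16 (mod 18). Write s = 18j + 16. Then (18j + 16)³ = 5832j³ + 15552j² + 13824j + 4096 = 18(324j³ + 864j² + 768j + 227) + 10, so s³ ≡ 10 (mod 18).

(←) This fails: take s = 4. Then 4³ = 64 ≡ 10 (mod 18), yet 4 ≡ 4 (mod 18), not 16.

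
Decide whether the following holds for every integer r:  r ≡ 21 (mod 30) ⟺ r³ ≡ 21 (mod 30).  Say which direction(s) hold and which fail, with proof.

[⇒] Suppose r ≡ 21 (mod 30). Write r = 30j + 21. Then (30j + 21)³ = 27000j³ + 56700j² + 39690j + 9261 = 30(900j³ + 1890j² + 1323j + 308) + 21, so r³ ≡ 21 (mod 30).

[⇐] Conversely, suppose r³ ≡ 21 (mod 30). The only residue r in {0, …, 29} with r³ ≡ 21 (mod 30) is r = 21, so r ≡ 21 (mod 30).

Both implications hold.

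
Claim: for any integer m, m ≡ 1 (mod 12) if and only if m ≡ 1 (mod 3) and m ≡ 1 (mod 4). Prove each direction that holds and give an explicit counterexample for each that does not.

(⇒) Suppose m ≡ 1 (mod 12); write m = 12j + 1. Since 3 ∣ 12, reducing mod 3 gives m ≡ 1 (mod 3); since 4 ∣ 12, reducing mod 4 gives m ≡ 1 (mod 4).

(⇐) Conversely, if m ≡ 1 (mod 3) and m ≡ 1 (mod 4), then by the Chinese remainder theorem m ≡ 1 (mod 12). This is exactly m ≡ 1 (mod 12).

Equivalent; both directions hold.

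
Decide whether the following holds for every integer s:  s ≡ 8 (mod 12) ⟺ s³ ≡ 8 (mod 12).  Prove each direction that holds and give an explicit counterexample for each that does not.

Forward direction. Suppose s ≡ 8 (mod 12). Write s = 12j + 8. Then (12j + 8)³ = 1728j³ + 3456j² + 2304j + 512 = 12(144j³ + 288j² + 192j + 42) + 8, so s³ ≡ 8 (mod 12).

Converse. This fails: take s = 2. Then 2³ = 8 ≡ 8 (mod 12), yet 2 ≡ 2 (mod 12), not 8.

The forward direction holds; the converse fails.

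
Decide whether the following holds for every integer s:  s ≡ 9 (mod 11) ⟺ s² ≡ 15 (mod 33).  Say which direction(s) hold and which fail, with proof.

(⇒) This fails: take s = 20. Then 20 ≡ 9 (mod 11), but 20² = 400 ≡ 4 (mod 33), not 15.

(⇐) This fails: take s = 24. Then 24² = 576 ≡ 15 (mod 33), yet 24 ≡ 2 (mod 11), not 9.

Neither direction holds.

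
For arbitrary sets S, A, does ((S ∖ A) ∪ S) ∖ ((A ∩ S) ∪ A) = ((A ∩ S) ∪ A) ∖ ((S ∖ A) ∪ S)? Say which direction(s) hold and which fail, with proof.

Forward inclusion. This inclusion fails. Take S = {1}, A = ∅; then 1 ∈ ((S ∖ A) ∪ S) ∖ ((A ∩ S) ∪ A) but 1 ∉ ((A ∩ S) ∪ A) ∖ ((S ∖ A) ∪ S).

Reverse inclusion. This inclusion fails. Take S = ∅, A = {1}; then 1 ∈ ((A ∩ S) ∪ A) ∖ ((S ∖ A) ∪ S) but 1 ∉ ((S ∖ A) ∪ S) ∖ ((A ∩ S) ∪ A).

Neither inclusion holds.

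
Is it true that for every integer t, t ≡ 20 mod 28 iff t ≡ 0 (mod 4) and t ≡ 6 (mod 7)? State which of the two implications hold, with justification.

(←) If t ≡ 0 (mod 4) and t ≡ 6 (mod 7), then by the Chinese remainder theorem t ≡ 20 (mod 28). This is exactly t ≡ 20 (mod 28).

(→) Suppose t ≡ 20 (mod 28); write t = 28j + 20. Since 4 ∣ 28, reducing mod 4 gives t ≡ 20 ≡ 0 (mod 4); since 7 ∣ 28, reducing mod 7 gives t ≡ 20 ≡ 6 (mod 7).

Both directions hold.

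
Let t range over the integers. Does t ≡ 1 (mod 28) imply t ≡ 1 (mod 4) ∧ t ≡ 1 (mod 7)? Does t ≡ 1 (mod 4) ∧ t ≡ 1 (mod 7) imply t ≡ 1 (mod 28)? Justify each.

Both directions hold; the statement is true.

[⇒] Suppose t ≡ 1 (mod 28); write t = 28j + 1. Since 4 ∣ 28, reducing mod 4 gives t ≡ 1 (mod 4); since 7 ∣ 28, reducing mod 7 gives t ≡ 1 (mod 7).

[⇐] Conversely, if t ≡ 1 (mod 4) and t ≡ 1 (mod 7), then by the Chinese remainder theorem t ≡ 1 (mod 28). This is exactly t ≡ 1 (mod 28).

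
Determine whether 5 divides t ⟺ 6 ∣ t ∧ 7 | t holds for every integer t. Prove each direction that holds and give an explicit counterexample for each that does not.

(⇒) This fails: take t = 5. Certainly 5 ∣ 5, but 6 ∤ 5.

(⇐) This fails: take t = 42. Both 6 ∣ 42 and 7 ∣ 42, yet 42 is not a multiple of 5 (since 42 = 8·5 + 2), so 5 ∤ 42.

Neither implication holds.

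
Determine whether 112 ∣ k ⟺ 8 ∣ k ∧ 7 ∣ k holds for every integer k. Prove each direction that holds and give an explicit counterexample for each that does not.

The forward direction holds; the converse fails.

(⇒) If 112 ∣ k, write k = 112q. Since 112 = 14·8, k = 8·(14q), so 8 ∣ k; and since 112 = 16·7, k = 7·(16q), so 7 ∣ k.

(⇐) This fails: take k = 56. Both 8 ∣ 56 and 7 ∣ 56, yet 56 is not a multiple of 112 (since 56 = 0·112 + 56), so 112 ∤ 56.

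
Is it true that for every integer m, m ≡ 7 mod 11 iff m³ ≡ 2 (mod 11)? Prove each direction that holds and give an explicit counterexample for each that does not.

Both directions hold; the statement is true.

Forward direction. Suppose m ≡ 7 mod 11. Write m = 11j + 7. Then (11j + 7)³ = 1331j³ + 2541j² + 1617j + 343 = 11(121j³ + 231j² + 147j + 31) + 2, so m³ ≡ 2 (mod 11).

Converse. For the converse, argue contrapositively. If m ≢ 7 (mod 11), then m is congruent to one of 0, 1, 2, 3, 4, 5, 6, 8, 9, 10 modulo 11, and these give m³ ≡ 0, 1, 8, 5, 9, 4, 7, 6, 3, 10 respectively — never 2.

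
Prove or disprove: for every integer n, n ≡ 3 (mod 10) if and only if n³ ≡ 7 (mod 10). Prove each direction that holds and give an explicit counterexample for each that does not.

Forward direction. Suppose n ≡ 3 (mod 10). Write n = 10j + 3. Then (10j + 3)³ = 1000j³ + 900j² + 270j + 27 = 10(100j³ + 90j² + 27j + 2) + 7, so n³ ≡ 7 (mod 10).

Converse. Suppose n³ ≡ 7 (mod 10). The only residue r in {0, …, 9} with r³ ≡ 7 (mod 10) is r = 3, so n ≡ 3 (mod 10).

The biconditional holds.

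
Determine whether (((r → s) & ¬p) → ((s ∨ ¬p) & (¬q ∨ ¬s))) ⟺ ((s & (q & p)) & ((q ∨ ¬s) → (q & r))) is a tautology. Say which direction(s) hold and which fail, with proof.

[⇐] Assume the antecedent. If s is true, the antecedent forces (s = T, r = T, p = T, q = T), and the consequent holds there. If s is false, the antecedent cannot hold. Either way the consequent holds.

[⇒] This fails. Under s = F, r = F, p = F, q = F, the left side is true but the right side is false.

Only the reverse direction holds.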